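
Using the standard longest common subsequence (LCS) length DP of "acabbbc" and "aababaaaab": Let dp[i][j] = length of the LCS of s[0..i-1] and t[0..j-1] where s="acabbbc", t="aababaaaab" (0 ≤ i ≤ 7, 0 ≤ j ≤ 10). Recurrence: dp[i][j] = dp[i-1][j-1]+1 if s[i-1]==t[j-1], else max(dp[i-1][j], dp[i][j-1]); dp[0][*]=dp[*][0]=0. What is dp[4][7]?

   ''  a  a  b  a  b  a  a  a  a  b
''  0  0  0  0  0  0  0  0  0  0  0
 a  0  1  1  1  1  1  1  1  1  1  1
 c  0  1  1  1  1  1  1  1  1  1  1
 a  0  1  2  2  2  2  2  2  2  2  2
 b  0  1  2  3  3  3  3  3  3  3  3
 b  0  1  2  3  3  4  4  4  4  4  4
 b  0  1  2  3  3  4  4  4  4  4  5
 c  0  1  2  3  3  4  4  4  4  4  5

3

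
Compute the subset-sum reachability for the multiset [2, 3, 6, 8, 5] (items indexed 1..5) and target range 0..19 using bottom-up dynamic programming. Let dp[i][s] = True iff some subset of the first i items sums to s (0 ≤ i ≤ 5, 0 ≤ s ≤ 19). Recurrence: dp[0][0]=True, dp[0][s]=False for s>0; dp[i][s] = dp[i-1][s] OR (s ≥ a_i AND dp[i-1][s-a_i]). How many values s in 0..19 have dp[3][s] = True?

8

i\s   0   1   2   3   4   5   6   7   8   9  10  11  12  13  14  15  16  17  18  19
  0   T   F   F   F   F   F   F   F   F   F   F   F   F   F   F   F   F   F   F   F
  1   T   F   T   F   F   F   F   F   F   F   F   F   F   F   F   F   F   F   F   F
  2   T   F   T   T   F   T   F   F   F   F   F   F   F   F   F   F   F   F   F   F
  3   T   F   T   T   F   T   T   F   T   T   F   T   F   F   F   F   F   F   F   F
  4   T   F   T   T   F   T   T   F   T   T   T   T   F   T   T   F   T   T   F   T
  5   T   F   T   T   F   T   T   T   T   T   T   T   F   T   T   T   T   T   T   T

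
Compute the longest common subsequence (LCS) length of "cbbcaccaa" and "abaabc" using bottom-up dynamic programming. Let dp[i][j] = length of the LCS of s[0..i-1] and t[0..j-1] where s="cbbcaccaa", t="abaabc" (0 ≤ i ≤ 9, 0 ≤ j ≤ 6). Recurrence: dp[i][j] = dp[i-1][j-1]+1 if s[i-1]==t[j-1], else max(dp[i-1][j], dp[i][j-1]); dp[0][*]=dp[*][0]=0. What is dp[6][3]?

   ''  a  b  a  a  b  c
''  0  0  0  0  0  0  0
 c  0  0  0  0  0  0  1
 b  0  0  1  1  1  1  1
 b  0  0  1  1  1  2  2
 c  0  0  1  1  1  2  3
 a  0  1  1  2  2  2  3
 c  0  1  1  2  2  2  3
 c  0  1  1  2  2  2  3
 a  0  1  1  2  3  3  3
 a  0  1  1  2  3  3  3

2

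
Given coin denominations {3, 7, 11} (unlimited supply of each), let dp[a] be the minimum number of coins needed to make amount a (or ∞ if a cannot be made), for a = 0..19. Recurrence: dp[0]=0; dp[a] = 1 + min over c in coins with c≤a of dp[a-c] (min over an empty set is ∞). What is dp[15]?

5

 a  0  1  2  3  4  5  6  7  8  9 10 11 12 13 14 15 16 17 18 19
dp  0  -  -  1  -  -  2  1  -  3  2  1  4  3  2  5  4  3  2  5
(- denotes ∞ / unreachable)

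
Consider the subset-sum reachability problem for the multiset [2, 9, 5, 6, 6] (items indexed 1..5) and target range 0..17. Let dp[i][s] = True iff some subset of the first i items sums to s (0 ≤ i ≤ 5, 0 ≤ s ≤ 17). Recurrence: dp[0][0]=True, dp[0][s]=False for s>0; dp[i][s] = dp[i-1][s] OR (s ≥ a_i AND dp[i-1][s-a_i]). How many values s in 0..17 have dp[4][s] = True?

i\s   0   1   2   3   4   5   6   7   8   9  10  11  12  13  14  15  16  17
  0   T   F   F   F   F   F   F   F   F   F   F   F   F   F   F   F   F   F
  1   T   F   T   F   F   F   F   F   F   F   F   F   F   F   F   F   F   F
  2   T   F   T   F   F   F   F   F   F   T   F   T   F   F   F   F   F   F
  3   T   F   T   F   F   T   F   T   F   T   F   T   F   F   T   F   T   F
  4   T   F   T   F   F   T   T   T   T   T   F   T   F   T   T   T   T   T
  5   T   F   T   F   F   T   T   T   T   T   F   T   T   T   T   T   T   T

13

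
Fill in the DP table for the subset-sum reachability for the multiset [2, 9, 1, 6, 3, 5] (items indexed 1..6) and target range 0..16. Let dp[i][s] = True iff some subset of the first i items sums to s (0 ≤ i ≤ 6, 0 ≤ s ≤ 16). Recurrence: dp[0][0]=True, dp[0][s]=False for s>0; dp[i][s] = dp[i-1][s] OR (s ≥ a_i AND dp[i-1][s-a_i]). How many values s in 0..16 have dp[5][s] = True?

i\s   0   1   2   3   4   5   6   7   8   9  10  11  12  13  14  15  16
  0   T   F   F   F   F   F   F   F   F   F   F   F   F   F   F   F   F
  1   T   F   T   F   F   F   F   F   F   F   F   F   F   F   F   F   F
  2   T   F   T   F   F   F   F   F   F   T   F   T   F   F   F   F   F
  3   T   T   T   T   F   F   F   F   F   T   T   T   T   F   F   F   F
  4   T   T   T   T   F   F   T   T   T   T   T   T   T   F   F   T   T
  5   T   T   T   T   T   T   T   T   T   T   T   T   T   T   T   T   T
  6   T   T   T   T   T   T   T   T   T   T   T   T   T   T   T   T   T

17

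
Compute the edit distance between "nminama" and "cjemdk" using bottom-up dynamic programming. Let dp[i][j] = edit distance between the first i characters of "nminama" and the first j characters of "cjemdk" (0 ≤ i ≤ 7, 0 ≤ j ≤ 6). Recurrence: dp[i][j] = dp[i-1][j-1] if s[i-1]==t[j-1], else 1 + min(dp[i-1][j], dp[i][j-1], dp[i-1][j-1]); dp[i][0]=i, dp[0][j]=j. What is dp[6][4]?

   ''  c  j  e  m  d  k
''  0  1  2  3  4  5  6
 n  1  1  2  3  4  5  6
 m  2  2  2  3  3  4  5
 i  3  3  3  3  4  4  5
 n  4  4  4  4  4  5  5
 a  5  5  5  5  5  5  6
 m  6  6  6  6  5  6  6
 a  7  7  7  7  6  6  7

5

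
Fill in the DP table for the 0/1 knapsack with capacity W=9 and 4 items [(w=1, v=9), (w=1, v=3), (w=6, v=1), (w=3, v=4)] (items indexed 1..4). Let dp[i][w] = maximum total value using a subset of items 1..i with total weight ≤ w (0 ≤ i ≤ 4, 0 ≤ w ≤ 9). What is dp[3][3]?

i\w   0   1   2   3   4   5   6   7   8   9
  0   0   0   0   0   0   0   0   0   0   0
  1   0   9   9   9   9   9   9   9   9   9
  2   0   9  12  12  12  12  12  12  12  12
  3   0   9  12  12  12  12  12  12  13  13
  4   0   9  12  12  13  16  16  16  16  16

12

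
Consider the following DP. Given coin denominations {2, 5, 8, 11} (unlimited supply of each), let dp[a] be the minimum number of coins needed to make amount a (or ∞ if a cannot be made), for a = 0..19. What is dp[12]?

 a  0  1  2  3  4  5  6  7  8  9 10 11 12 13 14 15 16 17 18 19
dp  0  -  1  -  2  1  3  2  1  3  2  1  3  2  4  3  2  4  3  2
(- denotes ∞ / unreachable)

3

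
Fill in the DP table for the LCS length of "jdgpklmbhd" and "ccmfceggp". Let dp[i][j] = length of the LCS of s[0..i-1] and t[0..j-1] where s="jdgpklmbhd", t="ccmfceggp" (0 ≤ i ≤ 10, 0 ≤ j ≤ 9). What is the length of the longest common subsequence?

   ''  c  c  m  f  c  e  g  g  p
''  0  0  0  0  0  0  0  0  0  0
 j  0  0  0  0  0  0  0  0  0  0
 d  0  0  0  0  0  0  0  0  0  0
 g  0  0  0  0  0  0  0  1  1  1
 p  0  0  0  0  0  0  0  1  1  2
 k  0  0  0  0  0  0  0  1  1  2
 l  0  0  0  0  0  0  0  1  1  2
 m  0  0  0  1  1  1  1  1  1  2
 b  0  0  0  1  1  1  1  1  1  2
 h  0  0  0  1  1  1  1  1  1  2
 d  0  0  0  1  1  1  1  1  1  2

2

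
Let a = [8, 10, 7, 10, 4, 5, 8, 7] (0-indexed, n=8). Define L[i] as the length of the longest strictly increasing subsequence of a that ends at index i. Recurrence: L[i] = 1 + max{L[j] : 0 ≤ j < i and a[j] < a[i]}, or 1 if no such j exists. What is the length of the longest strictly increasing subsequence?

3

   i    0    1    2    3    4    5    6    7
a[i]    8   10    7   10    4    5    8    7
L[i]    1    2    1    2    1    2    3    3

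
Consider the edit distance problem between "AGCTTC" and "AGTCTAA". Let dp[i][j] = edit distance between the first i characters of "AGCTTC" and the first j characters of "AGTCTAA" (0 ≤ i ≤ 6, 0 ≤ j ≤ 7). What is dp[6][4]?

   ''  A  G  T  C  T  A  A
''  0  1  2  3  4  5  6  7
 A  1  0  1  2  3  4  5  6
 G  2  1  0  1  2  3  4  5
 C  3  2  1  1  1  2  3  4
 T  4  3  2  1  2  1  2  3
 T  5  4  3  2  2  2  2  3
 C  6  5  4  3  2  3  3  3

2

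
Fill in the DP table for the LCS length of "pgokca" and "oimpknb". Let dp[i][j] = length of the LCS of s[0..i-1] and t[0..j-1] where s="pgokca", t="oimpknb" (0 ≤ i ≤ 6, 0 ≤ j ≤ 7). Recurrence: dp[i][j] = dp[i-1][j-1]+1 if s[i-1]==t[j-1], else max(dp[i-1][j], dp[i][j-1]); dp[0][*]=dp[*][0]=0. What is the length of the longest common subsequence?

   ''  o  i  m  p  k  n  b
''  0  0  0  0  0  0  0  0
 p  0  0  0  0  1  1  1  1
 g  0  0  0  0  1  1  1  1
 o  0  1  1  1  1  1  1  1
 k  0  1  1  1  1  2  2  2
 c  0  1  1  1  1  2  2  2
 a  0  1  1  1  1  2  2  2

2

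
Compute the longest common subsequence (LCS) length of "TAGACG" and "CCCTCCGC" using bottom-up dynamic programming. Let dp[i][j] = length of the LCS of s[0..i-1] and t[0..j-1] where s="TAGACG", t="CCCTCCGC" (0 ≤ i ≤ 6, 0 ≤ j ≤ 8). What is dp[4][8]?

   ''  C  C  C  T  C  C  G  C
''  0  0  0  0  0  0  0  0  0
 T  0  0  0  0  1  1  1  1  1
 A  0  0  0  0  1  1  1  1  1
 G  0  0  0  0  1  1  1  2  2
 A  0  0  0  0  1  1  1  2  2
 C  0  1  1  1  1  2  2  2  3
 G  0  1  1  1  1  2  2  3  3

2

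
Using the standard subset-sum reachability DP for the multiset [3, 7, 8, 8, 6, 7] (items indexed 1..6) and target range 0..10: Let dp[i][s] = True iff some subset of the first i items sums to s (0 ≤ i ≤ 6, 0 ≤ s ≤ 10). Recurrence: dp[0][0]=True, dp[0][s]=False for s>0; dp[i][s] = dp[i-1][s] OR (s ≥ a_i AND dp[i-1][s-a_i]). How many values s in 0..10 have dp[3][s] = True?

i\s   0   1   2   3   4   5   6   7   8   9  10
  0   T   F   F   F   F   F   F   F   F   F   F
  1   T   F   F   T   F   F   F   F   F   F   F
  2   T   F   F   T   F   F   F   T   F   F   T
  3   T   F   F   T   F   F   F   T   T   F   T
  4   T   F   F   T   F   F   F   T   T   F   T
  5   T   F   F   T   F   F   T   T   T   T   T
  6   T   F   F   T   F   F   T   T   T   T   T

5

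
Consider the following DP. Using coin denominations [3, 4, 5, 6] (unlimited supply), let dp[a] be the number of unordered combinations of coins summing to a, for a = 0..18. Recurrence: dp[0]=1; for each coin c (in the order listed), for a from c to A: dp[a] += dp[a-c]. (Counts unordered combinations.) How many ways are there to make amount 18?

10

after  coin     0     1     2     3     4     5     6     7     8     9    10    11    12    13    14    15    16    17    18
          3     1     0     0     1     0     0     1     0     0     1     0     0     1     0     0     1     0     0     1
          4     1     0     0     1     1     0     1     1     1     1     1     1     2     1     1     2     2     1     2
          5     1     0     0     1     1     1     1     1     2     2     2     2     3     3     3     4     4     4     5
          6     1     0     0     1     1     1     2     1     2     3     3     3     5     4     5     7     7     7    10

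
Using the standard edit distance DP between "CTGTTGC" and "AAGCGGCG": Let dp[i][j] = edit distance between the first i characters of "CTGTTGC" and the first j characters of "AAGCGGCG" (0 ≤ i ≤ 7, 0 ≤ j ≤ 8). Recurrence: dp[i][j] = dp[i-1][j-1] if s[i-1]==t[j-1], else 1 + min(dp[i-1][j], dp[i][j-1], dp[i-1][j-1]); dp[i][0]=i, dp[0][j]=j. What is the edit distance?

   ''  A  A  G  C  G  G  C  G
''  0  1  2  3  4  5  6  7  8
 C  1  1  2  3  3  4  5  6  7
 T  2  2  2  3  4  4  5  6  7
 G  3  3  3  2  3  4  4  5  6
 T  4  4  4  3  3  4  5  5  6
 T  5  5  5  4  4  4  5  6  6
 G  6  6  6  5  5  4  4  5  6
 C  7  7  7  6  5  5  5  4  5

5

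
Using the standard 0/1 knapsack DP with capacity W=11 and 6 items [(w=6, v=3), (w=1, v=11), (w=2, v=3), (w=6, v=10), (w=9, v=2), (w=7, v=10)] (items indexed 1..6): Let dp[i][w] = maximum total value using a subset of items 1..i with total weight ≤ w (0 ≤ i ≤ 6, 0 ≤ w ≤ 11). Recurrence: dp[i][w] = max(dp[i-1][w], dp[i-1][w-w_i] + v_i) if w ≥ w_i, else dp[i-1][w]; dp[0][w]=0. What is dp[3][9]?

17

i\w   0   1   2   3   4   5   6   7   8   9  10  11
  0   0   0   0   0   0   0   0   0   0   0   0   0
  1   0   0   0   0   0   0   3   3   3   3   3   3
  2   0  11  11  11  11  11  11  14  14  14  14  14
  3   0  11  11  14  14  14  14  14  14  17  17  17
  4   0  11  11  14  14  14  14  21  21  24  24  24
  5   0  11  11  14  14  14  14  21  21  24  24  24
  6   0  11  11  14  14  14  14  21  21  24  24  24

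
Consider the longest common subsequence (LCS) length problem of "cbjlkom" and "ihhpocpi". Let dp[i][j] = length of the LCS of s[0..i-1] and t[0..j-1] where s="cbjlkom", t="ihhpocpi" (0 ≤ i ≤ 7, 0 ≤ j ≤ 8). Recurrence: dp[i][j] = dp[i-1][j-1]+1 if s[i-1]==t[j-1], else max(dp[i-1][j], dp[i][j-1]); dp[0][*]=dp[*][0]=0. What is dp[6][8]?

1

   ''  i  h  h  p  o  c  p  i
''  0  0  0  0  0  0  0  0  0
 c  0  0  0  0  0  0  1  1  1
 b  0  0  0  0  0  0  1  1  1
 j  0  0  0  0  0  0  1  1  1
 l  0  0  0  0  0  0  1  1  1
 k  0  0  0  0  0  0  1  1  1
 o  0  0  0  0  0  1  1  1  1
 m  0  0  0  0  0  1  1  1  1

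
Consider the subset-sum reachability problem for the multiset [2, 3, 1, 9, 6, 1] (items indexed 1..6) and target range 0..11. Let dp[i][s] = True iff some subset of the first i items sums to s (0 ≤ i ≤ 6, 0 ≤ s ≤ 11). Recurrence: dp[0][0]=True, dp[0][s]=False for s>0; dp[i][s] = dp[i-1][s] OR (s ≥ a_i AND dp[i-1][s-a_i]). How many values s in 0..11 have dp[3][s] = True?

7

i\s   0   1   2   3   4   5   6   7   8   9  10  11
  0   T   F   F   F   F   F   F   F   F   F   F   F
  1   T   F   T   F   F   F   F   F   F   F   F   F
  2   T   F   T   T   F   T   F   F   F   F   F   F
  3   T   T   T   T   T   T   T   F   F   F   F   F
  4   T   T   T   T   T   T   T   F   F   T   T   T
  5   T   T   T   T   T   T   T   T   T   T   T   T
  6   T   T   T   T   T   T   T   T   T   T   T   T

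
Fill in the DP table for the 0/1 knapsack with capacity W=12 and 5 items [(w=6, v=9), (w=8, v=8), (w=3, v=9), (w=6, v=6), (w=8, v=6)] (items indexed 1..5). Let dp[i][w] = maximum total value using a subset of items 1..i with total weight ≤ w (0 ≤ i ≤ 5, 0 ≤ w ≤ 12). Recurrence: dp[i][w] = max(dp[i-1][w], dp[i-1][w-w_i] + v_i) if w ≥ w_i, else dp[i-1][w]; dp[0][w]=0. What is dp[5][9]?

i\w   0   1   2   3   4   5   6   7   8   9  10  11  12
  0   0   0   0   0   0   0   0   0   0   0   0   0   0
  1   0   0   0   0   0   0   9   9   9   9   9   9   9
  2   0   0   0   0   0   0   9   9   9   9   9   9   9
  3   0   0   0   9   9   9   9   9   9  18  18  18  18
  4   0   0   0   9   9   9   9   9   9  18  18  18  18
  5   0   0   0   9   9   9   9   9   9  18  18  18  18

18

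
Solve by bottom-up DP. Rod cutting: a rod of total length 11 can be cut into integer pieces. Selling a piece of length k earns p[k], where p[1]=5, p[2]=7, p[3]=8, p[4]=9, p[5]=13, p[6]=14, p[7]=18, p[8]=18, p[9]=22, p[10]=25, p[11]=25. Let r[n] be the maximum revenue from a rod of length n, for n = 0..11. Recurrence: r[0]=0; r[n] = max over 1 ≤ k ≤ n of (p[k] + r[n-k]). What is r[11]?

55

   n    0    1    2    3    4    5    6    7    8    9   10   11
r[n]    0    5   10   15   20   25   30   35   40   45   50   55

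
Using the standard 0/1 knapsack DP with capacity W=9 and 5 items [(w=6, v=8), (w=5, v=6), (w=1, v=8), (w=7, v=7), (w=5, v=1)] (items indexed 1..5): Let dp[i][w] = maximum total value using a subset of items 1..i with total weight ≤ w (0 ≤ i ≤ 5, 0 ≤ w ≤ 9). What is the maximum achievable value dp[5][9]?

i\w   0   1   2   3   4   5   6   7   8   9
  0   0   0   0   0   0   0   0   0   0   0
  1   0   0   0   0   0   0   8   8   8   8
  2   0   0   0   0   0   6   8   8   8   8
  3   0   8   8   8   8   8  14  16  16  16
  4   0   8   8   8   8   8  14  16  16  16
  5   0   8   8   8   8   8  14  16  16  16

16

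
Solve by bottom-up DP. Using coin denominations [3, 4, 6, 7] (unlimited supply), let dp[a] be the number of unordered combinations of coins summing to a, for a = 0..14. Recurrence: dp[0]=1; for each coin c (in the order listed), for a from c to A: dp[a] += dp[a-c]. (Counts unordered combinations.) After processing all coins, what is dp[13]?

4

after  coin     0     1     2     3     4     5     6     7     8     9    10    11    12    13    14
          3     1     0     0     1     0     0     1     0     0     1     0     0     1     0     0
          4     1     0     0     1     1     0     1     1     1     1     1     1     2     1     1
          6     1     0     0     1     1     0     2     1     1     2     2     1     4     2     2
          7     1     0     0     1     1     0     2     2     1     2     3     2     4     4     4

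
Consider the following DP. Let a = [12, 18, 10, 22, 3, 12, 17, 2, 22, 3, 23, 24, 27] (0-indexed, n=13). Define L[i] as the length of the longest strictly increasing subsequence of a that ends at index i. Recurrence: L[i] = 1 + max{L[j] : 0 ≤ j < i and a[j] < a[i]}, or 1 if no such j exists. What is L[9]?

   i    0    1    2    3    4    5    6    7    8    9   10   11   12
a[i]   12   18   10   22    3   12   17    2   22    3   23   24   27
L[i]    1    2    1    3    1    2    3    1    4    2    5    6    7

2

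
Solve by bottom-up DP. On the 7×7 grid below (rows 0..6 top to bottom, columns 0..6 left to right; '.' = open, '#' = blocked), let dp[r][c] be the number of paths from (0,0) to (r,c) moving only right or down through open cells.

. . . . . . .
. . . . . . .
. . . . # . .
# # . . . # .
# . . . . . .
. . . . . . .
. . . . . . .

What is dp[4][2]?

6

r\c   0   1   2   3   4   5   6
  0   1   1   1   1   1   1   1
  1   1   2   3   4   5   6   7
  2   1   3   6  10   0   6  13
  3   0   0   6  16  16   0  13
  4   0   0   6  22  38  38  51
  5   0   0   6  28  66 104 155
  6   0   0   6  34 100 204 359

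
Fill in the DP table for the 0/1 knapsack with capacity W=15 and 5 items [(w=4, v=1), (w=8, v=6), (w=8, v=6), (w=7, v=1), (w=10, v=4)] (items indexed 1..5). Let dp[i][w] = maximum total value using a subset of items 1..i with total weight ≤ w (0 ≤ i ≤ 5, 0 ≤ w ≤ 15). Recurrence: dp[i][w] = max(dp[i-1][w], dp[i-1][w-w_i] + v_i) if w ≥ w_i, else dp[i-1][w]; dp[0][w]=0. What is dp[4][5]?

1

i\w   0   1   2   3   4   5   6   7   8   9  10  11  12  13  14  15
  0   0   0   0   0   0   0   0   0   0   0   0   0   0   0   0   0
  1   0   0   0   0   1   1   1   1   1   1   1   1   1   1   1   1
  2   0   0   0   0   1   1   1   1   6   6   6   6   7   7   7   7
  3   0   0   0   0   1   1   1   1   6   6   6   6   7   7   7   7
  4   0   0   0   0   1   1   1   1   6   6   6   6   7   7   7   7
  5   0   0   0   0   1   1   1   1   6   6   6   6   7   7   7   7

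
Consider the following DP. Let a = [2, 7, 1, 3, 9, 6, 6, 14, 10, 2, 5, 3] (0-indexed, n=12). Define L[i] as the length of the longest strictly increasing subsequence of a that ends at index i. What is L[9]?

   i    0    1    2    3    4    5    6    7    8    9   10   11
a[i]    2    7    1    3    9    6    6   14   10    2    5    3
L[i]    1    2    1    2    3    3    3    4    4    2    3    3

2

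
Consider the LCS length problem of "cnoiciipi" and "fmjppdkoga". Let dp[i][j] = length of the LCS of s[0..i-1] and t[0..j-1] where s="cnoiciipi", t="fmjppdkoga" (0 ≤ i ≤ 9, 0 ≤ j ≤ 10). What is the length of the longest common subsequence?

1

   ''  f  m  j  p  p  d  k  o  g  a
''  0  0  0  0  0  0  0  0  0  0  0
 c  0  0  0  0  0  0  0  0  0  0  0
 n  0  0  0  0  0  0  0  0  0  0  0
 o  0  0  0  0  0  0  0  0  1  1  1
 i  0  0  0  0  0  0  0  0  1  1  1
 c  0  0  0  0  0  0  0  0  1  1  1
 i  0  0  0  0  0  0  0  0  1  1  1
 i  0  0  0  0  0  0  0  0  1  1  1
 p  0  0  0  0  1  1  1  1  1  1  1
 i  0  0  0  0  1  1  1  1  1  1  1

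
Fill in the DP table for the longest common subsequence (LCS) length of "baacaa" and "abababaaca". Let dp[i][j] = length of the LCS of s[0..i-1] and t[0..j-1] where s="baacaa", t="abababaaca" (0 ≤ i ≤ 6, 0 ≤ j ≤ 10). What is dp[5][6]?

   ''  a  b  a  b  a  b  a  a  c  a
''  0  0  0  0  0  0  0  0  0  0  0
 b  0  0  1  1  1  1  1  1  1  1  1
 a  0  1  1  2  2  2  2  2  2  2  2
 a  0  1  1  2  2  3  3  3  3  3  3
 c  0  1  1  2  2  3  3  3  3  4  4
 a  0  1  1  2  2  3  3  4  4  4  5
 a  0  1  1  2  2  3  3  4  5  5  5

3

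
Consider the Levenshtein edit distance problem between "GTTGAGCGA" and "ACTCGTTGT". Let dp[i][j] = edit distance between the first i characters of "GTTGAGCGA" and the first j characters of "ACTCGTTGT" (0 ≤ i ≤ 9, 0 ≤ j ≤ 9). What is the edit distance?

   ''  A  C  T  C  G  T  T  G  T
''  0  1  2  3  4  5  6  7  8  9
 G  1  1  2  3  4  4  5  6  7  8
 T  2  2  2  2  3  4  4  5  6  7
 T  3  3  3  2  3  4  4  4  5  6
 G  4  4  4  3  3  3  4  5  4  5
 A  5  4  5  4  4  4  4  5  5  5
 G  6  5  5  5  5  4  5  5  5  6
 C  7  6  5  6  5  5  5  6  6  6
 G  8  7  6  6  6  5  6  6  6  7
 A  9  8  7  7  7  6  6  7  7  7

7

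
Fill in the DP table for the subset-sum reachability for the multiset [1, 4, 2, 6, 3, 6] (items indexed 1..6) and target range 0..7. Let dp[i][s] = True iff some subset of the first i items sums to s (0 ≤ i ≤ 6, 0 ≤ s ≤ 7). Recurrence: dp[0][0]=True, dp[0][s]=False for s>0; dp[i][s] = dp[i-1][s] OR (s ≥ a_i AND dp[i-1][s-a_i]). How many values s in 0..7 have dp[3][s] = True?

8

i\s   0   1   2   3   4   5   6   7
  0   T   F   F   F   F   F   F   F
  1   T   T   F   F   F   F   F   F
  2   T   T   F   F   T   T   F   F
  3   T   T   T   T   T   T   T   T
  4   T   T   T   T   T   T   T   T
  5   T   T   T   T   T   T   T   T
  6   T   T   T   T   T   T   T   T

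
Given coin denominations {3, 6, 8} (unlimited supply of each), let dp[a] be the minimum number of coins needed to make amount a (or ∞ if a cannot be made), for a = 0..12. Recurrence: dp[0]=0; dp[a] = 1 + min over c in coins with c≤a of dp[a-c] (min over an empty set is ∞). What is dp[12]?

2

 a  0  1  2  3  4  5  6  7  8  9 10 11 12
dp  0  -  -  1  -  -  1  -  1  2  -  2  2
(- denotes ∞ / unreachable)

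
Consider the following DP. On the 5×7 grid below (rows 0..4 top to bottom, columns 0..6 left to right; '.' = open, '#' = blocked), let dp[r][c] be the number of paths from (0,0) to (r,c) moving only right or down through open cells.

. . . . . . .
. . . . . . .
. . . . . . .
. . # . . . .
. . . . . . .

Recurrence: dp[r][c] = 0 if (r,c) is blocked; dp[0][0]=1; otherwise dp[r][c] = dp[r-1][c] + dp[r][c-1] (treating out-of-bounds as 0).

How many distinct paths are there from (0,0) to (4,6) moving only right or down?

r\c   0   1   2   3   4   5   6
  0   1   1   1   1   1   1   1
  1   1   2   3   4   5   6   7
  2   1   3   6  10  15  21  28
  3   1   4   0  10  25  46  74
  4   1   5   5  15  40  86 160

160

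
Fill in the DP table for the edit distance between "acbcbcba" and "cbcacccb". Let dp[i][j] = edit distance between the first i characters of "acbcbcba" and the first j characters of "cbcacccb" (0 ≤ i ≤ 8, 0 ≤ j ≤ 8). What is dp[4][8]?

   ''  c  b  c  a  c  c  c  b
''  0  1  2  3  4  5  6  7  8
 a  1  1  2  3  3  4  5  6  7
 c  2  1  2  2  3  3  4  5  6
 b  3  2  1  2  3  4  4  5  5
 c  4  3  2  1  2  3  4  4  5
 b  5  4  3  2  2  3  4  5  4
 c  6  5  4  3  3  2  3  4  5
 b  7  6  5  4  4  3  3  4  4
 a  8  7  6  5  4  4  4  4  5

5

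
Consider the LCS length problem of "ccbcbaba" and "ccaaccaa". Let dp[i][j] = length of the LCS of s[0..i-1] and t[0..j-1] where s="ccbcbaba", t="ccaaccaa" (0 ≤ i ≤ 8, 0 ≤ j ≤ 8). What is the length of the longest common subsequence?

5

   ''  c  c  a  a  c  c  a  a
''  0  0  0  0  0  0  0  0  0
 c  0  1  1  1  1  1  1  1  1
 c  0  1  2  2  2  2  2  2  2
 b  0  1  2  2  2  2  2  2  2
 c  0  1  2  2  2  3  3  3  3
 b  0  1  2  2  2  3  3  3  3
 a  0  1  2  3  3  3  3  4  4
 b  0  1  2  3  3  3  3  4  4
 a  0  1  2  3  4  4  4  4  5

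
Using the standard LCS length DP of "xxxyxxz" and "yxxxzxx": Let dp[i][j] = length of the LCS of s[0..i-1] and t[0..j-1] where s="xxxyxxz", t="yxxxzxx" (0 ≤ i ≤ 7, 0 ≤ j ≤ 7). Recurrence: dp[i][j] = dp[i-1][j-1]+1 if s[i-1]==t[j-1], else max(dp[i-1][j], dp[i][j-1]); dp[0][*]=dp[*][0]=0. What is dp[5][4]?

   ''  y  x  x  x  z  x  x
''  0  0  0  0  0  0  0  0
 x  0  0  1  1  1  1  1  1
 x  0  0  1  2  2  2  2  2
 x  0  0  1  2  3  3  3  3
 y  0  1  1  2  3  3  3  3
 x  0  1  2  2  3  3  4  4
 x  0  1  2  3  3  3  4  5
 z  0  1  2  3  3  4  4  5

3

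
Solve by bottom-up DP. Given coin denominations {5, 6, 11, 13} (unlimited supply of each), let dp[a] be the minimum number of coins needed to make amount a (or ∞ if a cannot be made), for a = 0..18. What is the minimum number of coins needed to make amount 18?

2

 a  0  1  2  3  4  5  6  7  8  9 10 11 12 13 14 15 16 17 18
dp  0  -  -  -  -  1  1  -  -  -  2  1  2  1  -  3  2  2  2
(- denotes ∞ / unreachable)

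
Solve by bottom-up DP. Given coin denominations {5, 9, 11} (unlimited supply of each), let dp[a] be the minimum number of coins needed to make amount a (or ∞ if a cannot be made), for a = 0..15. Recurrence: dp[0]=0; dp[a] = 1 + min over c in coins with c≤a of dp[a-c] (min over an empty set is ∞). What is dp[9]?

1

 a  0  1  2  3  4  5  6  7  8  9 10 11 12 13 14 15
dp  0  -  -  -  -  1  -  -  -  1  2  1  -  -  2  3
(- denotes ∞ / unreachable)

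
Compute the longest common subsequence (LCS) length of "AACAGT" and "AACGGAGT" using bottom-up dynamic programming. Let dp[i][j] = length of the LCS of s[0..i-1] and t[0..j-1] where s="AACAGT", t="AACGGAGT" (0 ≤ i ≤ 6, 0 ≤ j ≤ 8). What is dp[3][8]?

   ''  A  A  C  G  G  A  G  T
''  0  0  0  0  0  0  0  0  0
 A  0  1  1  1  1  1  1  1  1
 A  0  1  2  2  2  2  2  2  2
 C  0  1  2  3  3  3  3  3  3
 A  0  1  2  3  3  3  4  4  4
 G  0  1  2  3  4  4  4  5  5
 T  0  1  2  3  4  4  4  5  6

3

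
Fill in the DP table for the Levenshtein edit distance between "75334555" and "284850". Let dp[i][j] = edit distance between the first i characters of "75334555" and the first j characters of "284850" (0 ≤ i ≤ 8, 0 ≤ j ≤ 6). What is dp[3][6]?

5

   ''  2  8  4  8  5  0
''  0  1  2  3  4  5  6
 7  1  1  2  3  4  5  6
 5  2  2  2  3  4  4  5
 3  3  3  3  3  4  5  5
 3  4  4  4  4  4  5  6
 4  5  5  5  4  5  5  6
 5  6  6  6  5  5  5  6
 5  7  7  7  6  6  5  6
 5  8  8  8  7  7  6  6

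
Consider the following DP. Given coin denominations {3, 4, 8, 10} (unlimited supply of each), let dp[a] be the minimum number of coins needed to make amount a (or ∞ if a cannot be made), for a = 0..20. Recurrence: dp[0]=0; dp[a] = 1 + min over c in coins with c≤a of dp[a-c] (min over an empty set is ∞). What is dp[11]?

2

 a  0  1  2  3  4  5  6  7  8  9 10 11 12 13 14 15 16 17 18 19 20
dp  0  -  -  1  1  -  2  2  1  3  1  2  2  2  2  3  2  3  2  3  2
(- denotes ∞ / unreachable)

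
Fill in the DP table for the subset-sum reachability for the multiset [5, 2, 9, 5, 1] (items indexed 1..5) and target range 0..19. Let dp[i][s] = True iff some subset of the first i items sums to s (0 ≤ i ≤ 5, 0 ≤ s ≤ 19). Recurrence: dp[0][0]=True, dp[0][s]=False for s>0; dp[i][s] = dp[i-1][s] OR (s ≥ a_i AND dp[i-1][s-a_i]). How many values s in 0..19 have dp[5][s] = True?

i\s   0   1   2   3   4   5   6   7   8   9  10  11  12  13  14  15  16  17  18  19
  0   T   F   F   F   F   F   F   F   F   F   F   F   F   F   F   F   F   F   F   F
  1   T   F   F   F   F   T   F   F   F   F   F   F   F   F   F   F   F   F   F   F
  2   T   F   T   F   F   T   F   T   F   F   F   F   F   F   F   F   F   F   F   F
  3   T   F   T   F   F   T   F   T   F   T   F   T   F   F   T   F   T   F   F   F
  4   T   F   T   F   F   T   F   T   F   T   T   T   T   F   T   F   T   F   F   T
  5   T   T   T   T   F   T   T   T   T   T   T   T   T   T   T   T   T   T   F   T

18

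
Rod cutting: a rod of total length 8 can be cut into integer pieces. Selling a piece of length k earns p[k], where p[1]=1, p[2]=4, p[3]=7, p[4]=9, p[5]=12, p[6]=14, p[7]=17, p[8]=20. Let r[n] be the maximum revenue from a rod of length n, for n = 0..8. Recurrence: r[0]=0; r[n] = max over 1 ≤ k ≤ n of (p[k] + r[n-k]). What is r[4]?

   n    0    1    2    3    4    5    6    7    8
r[n]    0    1    4    7    9   12   14   17   20

9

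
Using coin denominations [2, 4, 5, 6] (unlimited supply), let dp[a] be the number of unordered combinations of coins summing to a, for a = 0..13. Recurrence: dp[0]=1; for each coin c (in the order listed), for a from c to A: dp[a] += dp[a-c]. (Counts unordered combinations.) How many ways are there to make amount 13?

after  coin     0     1     2     3     4     5     6     7     8     9    10    11    12    13
          2     1     0     1     0     1     0     1     0     1     0     1     0     1     0
          4     1     0     1     0     2     0     2     0     3     0     3     0     4     0
          5     1     0     1     0     2     1     2     1     3     2     4     2     5     3
          6     1     0     1     0     2     1     3     1     4     2     6     3     8     4

4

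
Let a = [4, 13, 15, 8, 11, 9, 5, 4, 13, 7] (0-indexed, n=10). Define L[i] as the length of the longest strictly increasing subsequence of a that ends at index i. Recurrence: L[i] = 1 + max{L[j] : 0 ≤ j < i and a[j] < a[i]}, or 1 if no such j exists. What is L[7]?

1

   i    0    1    2    3    4    5    6    7    8    9
a[i]    4   13   15    8   11    9    5    4   13    7
L[i]    1    2    3    2    3    3    2    1    4    3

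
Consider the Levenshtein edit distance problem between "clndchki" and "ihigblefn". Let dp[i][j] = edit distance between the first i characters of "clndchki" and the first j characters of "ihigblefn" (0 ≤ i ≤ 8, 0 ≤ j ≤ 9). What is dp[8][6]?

8

   ''  i  h  i  g  b  l  e  f  n
''  0  1  2  3  4  5  6  7  8  9
 c  1  1  2  3  4  5  6  7  8  9
 l  2  2  2  3  4  5  5  6  7  8
 n  3  3  3  3  4  5  6  6  7  7
 d  4  4  4  4  4  5  6  7  7  8
 c  5  5  5  5  5  5  6  7  8  8
 h  6  6  5  6  6  6  6  7  8  9
 k  7  7  6  6  7  7  7  7  8  9
 i  8  7  7  6  7  8  8  8  8  9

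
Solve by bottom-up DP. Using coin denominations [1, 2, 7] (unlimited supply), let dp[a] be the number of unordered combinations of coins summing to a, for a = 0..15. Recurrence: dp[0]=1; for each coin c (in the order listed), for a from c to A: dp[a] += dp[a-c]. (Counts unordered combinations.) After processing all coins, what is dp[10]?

8

after  coin     0     1     2     3     4     5     6     7     8     9    10    11    12    13    14    15
          1     1     1     1     1     1     1     1     1     1     1     1     1     1     1     1     1
          2     1     1     2     2     3     3     4     4     5     5     6     6     7     7     8     8
          7     1     1     2     2     3     3     4     5     6     7     8     9    10    11    13    14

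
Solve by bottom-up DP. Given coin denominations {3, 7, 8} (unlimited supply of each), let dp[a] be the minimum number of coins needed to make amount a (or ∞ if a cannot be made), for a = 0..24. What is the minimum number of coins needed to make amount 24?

3

 a  0  1  2  3  4  5  6  7  8  9 10 11 12 13 14 15 16 17 18 19 20 21 22 23 24
dp  0  -  -  1  -  -  2  1  1  3  2  2  4  3  2  2  2  3  3  3  4  3  3  3  3
(- denotes ∞ / unreachable)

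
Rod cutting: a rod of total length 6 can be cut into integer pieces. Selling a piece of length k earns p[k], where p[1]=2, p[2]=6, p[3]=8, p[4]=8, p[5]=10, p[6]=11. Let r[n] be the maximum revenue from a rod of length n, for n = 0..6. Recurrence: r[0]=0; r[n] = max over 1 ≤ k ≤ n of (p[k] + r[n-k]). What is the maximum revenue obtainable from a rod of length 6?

18

   n    0    1    2    3    4    5    6
r[n]    0    2    6    8   12   14   18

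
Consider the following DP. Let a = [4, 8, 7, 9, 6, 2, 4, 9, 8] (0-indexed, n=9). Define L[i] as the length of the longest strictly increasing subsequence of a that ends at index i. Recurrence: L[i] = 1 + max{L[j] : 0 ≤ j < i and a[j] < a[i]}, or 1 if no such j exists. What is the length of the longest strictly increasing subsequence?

3

   i    0    1    2    3    4    5    6    7    8
a[i]    4    8    7    9    6    2    4    9    8
L[i]    1    2    2    3    2    1    2    3    3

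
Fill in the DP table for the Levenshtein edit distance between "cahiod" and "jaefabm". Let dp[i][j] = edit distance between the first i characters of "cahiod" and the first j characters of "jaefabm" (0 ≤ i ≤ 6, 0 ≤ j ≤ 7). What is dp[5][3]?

4

   ''  j  a  e  f  a  b  m
''  0  1  2  3  4  5  6  7
 c  1  1  2  3  4  5  6  7
 a  2  2  1  2  3  4  5  6
 h  3  3  2  2  3  4  5  6
 i  4  4  3  3  3  4  5  6
 o  5  5  4  4  4  4  5  6
 d  6  6  5  5  5  5  5  6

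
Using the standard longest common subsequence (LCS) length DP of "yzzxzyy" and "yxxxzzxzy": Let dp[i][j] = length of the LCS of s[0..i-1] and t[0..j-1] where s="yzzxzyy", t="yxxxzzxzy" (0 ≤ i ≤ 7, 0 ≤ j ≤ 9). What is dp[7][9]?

   ''  y  x  x  x  z  z  x  z  y
''  0  0  0  0  0  0  0  0  0  0
 y  0  1  1  1  1  1  1  1  1  1
 z  0  1  1  1  1  2  2  2  2  2
 z  0  1  1  1  1  2  3  3  3  3
 x  0  1  2  2  2  2  3  4  4  4
 z  0  1  2  2  2  3  3  4  5  5
 y  0  1  2  2  2  3  3  4  5  6
 y  0  1  2  2  2  3  3  4  5  6

6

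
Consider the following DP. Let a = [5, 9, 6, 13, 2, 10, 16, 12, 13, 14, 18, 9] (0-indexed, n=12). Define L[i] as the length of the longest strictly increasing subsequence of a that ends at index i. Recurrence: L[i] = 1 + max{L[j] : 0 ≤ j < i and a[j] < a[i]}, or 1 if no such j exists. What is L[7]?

   i    0    1    2    3    4    5    6    7    8    9   10   11
a[i]    5    9    6   13    2   10   16   12   13   14   18    9
L[i]    1    2    2    3    1    3    4    4    5    6    7    3

4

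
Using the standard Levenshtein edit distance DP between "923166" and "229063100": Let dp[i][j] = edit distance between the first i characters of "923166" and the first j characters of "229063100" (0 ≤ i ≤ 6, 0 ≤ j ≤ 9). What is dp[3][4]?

3

   ''  2  2  9  0  6  3  1  0  0
''  0  1  2  3  4  5  6  7  8  9
 9  1  1  2  2  3  4  5  6  7  8
 2  2  1  1  2  3  4  5  6  7  8
 3  3  2  2  2  3  4  4  5  6  7
 1  4  3  3  3  3  4  5  4  5  6
 6  5  4  4  4  4  3  4  5  5  6
 6  6  5  5  5  5  4  4  5  6  6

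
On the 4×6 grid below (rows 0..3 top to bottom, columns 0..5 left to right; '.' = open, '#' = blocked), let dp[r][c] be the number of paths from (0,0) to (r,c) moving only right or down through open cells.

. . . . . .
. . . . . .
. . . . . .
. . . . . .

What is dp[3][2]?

r\c   0   1   2   3   4   5
  0   1   1   1   1   1   1
  1   1   2   3   4   5   6
  2   1   3   6  10  15  21
  3   1   4  10  20  35  56

10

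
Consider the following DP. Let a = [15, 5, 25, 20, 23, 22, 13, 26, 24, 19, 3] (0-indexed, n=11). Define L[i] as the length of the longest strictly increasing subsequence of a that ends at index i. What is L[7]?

4

   i    0    1    2    3    4    5    6    7    8    9   10
a[i]   15    5   25   20   23   22   13   26   24   19    3
L[i]    1    1    2    2    3    3    2    4    4    3    1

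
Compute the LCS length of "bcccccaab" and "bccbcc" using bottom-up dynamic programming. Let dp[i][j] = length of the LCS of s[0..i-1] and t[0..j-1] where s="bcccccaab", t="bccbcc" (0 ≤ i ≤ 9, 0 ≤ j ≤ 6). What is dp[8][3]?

3

   ''  b  c  c  b  c  c
''  0  0  0  0  0  0  0
 b  0  1  1  1  1  1  1
 c  0  1  2  2  2  2  2
 c  0  1  2  3  3  3  3
 c  0  1  2  3  3  4  4
 c  0  1  2  3  3  4  5
 c  0  1  2  3  3  4  5
 a  0  1  2  3  3  4  5
 a  0  1  2  3  3  4  5
 b  0  1  2  3  4  4  5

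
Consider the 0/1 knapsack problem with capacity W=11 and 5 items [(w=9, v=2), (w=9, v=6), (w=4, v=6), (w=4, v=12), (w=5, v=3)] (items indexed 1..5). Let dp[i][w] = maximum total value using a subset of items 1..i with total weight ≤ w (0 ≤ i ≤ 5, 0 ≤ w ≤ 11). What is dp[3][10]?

6

i\w   0   1   2   3   4   5   6   7   8   9  10  11
  0   0   0   0   0   0   0   0   0   0   0   0   0
  1   0   0   0   0   0   0   0   0   0   2   2   2
  2   0   0   0   0   0   0   0   0   0   6   6   6
  3   0   0   0   0   6   6   6   6   6   6   6   6
  4   0   0   0   0  12  12  12  12  18  18  18  18
  5   0   0   0   0  12  12  12  12  18  18  18  18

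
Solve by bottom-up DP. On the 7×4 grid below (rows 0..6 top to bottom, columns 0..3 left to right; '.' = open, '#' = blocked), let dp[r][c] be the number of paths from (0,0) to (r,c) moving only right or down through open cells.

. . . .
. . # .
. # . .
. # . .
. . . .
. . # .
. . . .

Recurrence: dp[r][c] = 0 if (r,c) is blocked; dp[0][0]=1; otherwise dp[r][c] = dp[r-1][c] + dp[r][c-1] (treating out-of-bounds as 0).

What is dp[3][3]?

1

r\c   0   1   2   3
  0   1   1   1   1
  1   1   2   0   1
  2   1   0   0   1
  3   1   0   0   1
  4   1   1   1   2
  5   1   2   0   2
  6   1   3   3   5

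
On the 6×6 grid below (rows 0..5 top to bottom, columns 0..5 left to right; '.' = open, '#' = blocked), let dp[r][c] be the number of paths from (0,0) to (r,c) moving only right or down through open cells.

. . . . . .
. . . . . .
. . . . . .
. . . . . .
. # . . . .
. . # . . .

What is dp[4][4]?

r\c   0   1   2   3   4   5
  0   1   1   1   1   1   1
  1   1   2   3   4   5   6
  2   1   3   6  10  15  21
  3   1   4  10  20  35  56
  4   1   0  10  30  65 121
  5   1   1   0  30  95 216

65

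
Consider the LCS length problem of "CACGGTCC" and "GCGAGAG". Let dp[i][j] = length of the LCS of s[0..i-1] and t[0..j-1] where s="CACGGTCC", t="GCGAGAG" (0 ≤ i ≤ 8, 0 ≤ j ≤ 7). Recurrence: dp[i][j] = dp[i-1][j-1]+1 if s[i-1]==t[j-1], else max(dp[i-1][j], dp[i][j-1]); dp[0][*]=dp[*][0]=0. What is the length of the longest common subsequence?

   ''  G  C  G  A  G  A  G
''  0  0  0  0  0  0  0  0
 C  0  0  1  1  1  1  1  1
 A  0  0  1  1  2  2  2  2
 C  0  0  1  1  2  2  2  2
 G  0  1  1  2  2  3  3  3
 G  0  1  1  2  2  3  3  4
 T  0  1  1  2  2  3  3  4
 C  0  1  2  2  2  3  3  4
 C  0  1  2  2  2  3  3  4

4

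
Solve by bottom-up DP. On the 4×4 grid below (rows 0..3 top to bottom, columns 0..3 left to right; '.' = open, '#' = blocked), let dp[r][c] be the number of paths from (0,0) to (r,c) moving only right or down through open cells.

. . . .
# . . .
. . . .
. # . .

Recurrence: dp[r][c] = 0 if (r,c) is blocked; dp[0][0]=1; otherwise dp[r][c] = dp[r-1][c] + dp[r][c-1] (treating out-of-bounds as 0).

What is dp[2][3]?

r\c   0   1   2   3
  0   1   1   1   1
  1   0   1   2   3
  2   0   1   3   6
  3   0   0   3   9

6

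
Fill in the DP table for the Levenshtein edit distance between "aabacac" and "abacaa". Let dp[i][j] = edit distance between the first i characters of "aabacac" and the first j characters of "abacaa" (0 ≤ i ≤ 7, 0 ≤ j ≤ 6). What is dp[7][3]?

   ''  a  b  a  c  a  a
''  0  1  2  3  4  5  6
 a  1  0  1  2  3  4  5
 a  2  1  1  1  2  3  4
 b  3  2  1  2  2  3  4
 a  4  3  2  1  2  2  3
 c  5  4  3  2  1  2  3
 a  6  5  4  3  2  1  2
 c  7  6  5  4  3  2  2

4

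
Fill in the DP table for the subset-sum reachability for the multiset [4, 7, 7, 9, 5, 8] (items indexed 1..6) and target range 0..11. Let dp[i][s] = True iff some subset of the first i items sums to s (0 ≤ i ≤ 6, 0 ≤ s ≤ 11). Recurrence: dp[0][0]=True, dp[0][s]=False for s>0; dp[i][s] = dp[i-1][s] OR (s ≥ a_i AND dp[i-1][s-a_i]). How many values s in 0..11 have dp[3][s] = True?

4

i\s   0   1   2   3   4   5   6   7   8   9  10  11
  0   T   F   F   F   F   F   F   F   F   F   F   F
  1   T   F   F   F   T   F   F   F   F   F   F   F
  2   T   F   F   F   T   F   F   T   F   F   F   T
  3   T   F   F   F   T   F   F   T   F   F   F   T
  4   T   F   F   F   T   F   F   T   F   T   F   T
  5   T   F   F   F   T   T   F   T   F   T   F   T
  6   T   F   F   F   T   T   F   T   T   T   F   T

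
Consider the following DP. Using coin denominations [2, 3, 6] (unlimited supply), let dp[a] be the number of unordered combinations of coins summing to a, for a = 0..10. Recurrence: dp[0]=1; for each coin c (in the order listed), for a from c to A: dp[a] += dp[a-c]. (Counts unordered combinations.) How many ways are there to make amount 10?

after  coin     0     1     2     3     4     5     6     7     8     9    10
          2     1     0     1     0     1     0     1     0     1     0     1
          3     1     0     1     1     1     1     2     1     2     2     2
          6     1     0     1     1     1     1     3     1     3     3     3

3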